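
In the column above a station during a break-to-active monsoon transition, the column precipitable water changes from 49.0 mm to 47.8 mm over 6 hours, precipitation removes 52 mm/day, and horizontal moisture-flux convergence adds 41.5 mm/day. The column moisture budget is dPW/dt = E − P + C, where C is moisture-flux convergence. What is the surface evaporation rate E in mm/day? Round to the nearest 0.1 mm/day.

E ≈ 5.7 mm/day

dPW/dt = (47.8 − 49.0) mm / (6/24 day) = -4.800 mm/day.
E = dPW/dt + P − C = (-4.800) + 52 − (41.5) = 5.7 mm/day.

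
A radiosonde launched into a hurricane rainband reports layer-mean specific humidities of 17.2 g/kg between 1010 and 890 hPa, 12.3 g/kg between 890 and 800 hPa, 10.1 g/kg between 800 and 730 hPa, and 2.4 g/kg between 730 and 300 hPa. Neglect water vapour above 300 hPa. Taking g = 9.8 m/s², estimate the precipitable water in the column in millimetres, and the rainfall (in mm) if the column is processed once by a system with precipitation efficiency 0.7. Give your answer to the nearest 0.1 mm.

PW ≈ 50.1 mm; rainfall ≈ 35.1 mm

Precipitable water is the column-integrated vapour mass per unit area: PW = (1/g) Σ q̄ Δp, with q in kg/kg and Δp in Pa (1 kg/m² of water = 1 mm).
Layer 1010–890 hPa: Δp = 120 hPa = 12000 Pa, q̄ = 0.0172 kg/kg → 0.0172 × 12000 / 9.8 = 21.06 mm
Layer 890–800 hPa: Δp = 90 hPa = 9000 Pa, q̄ = 0.0123 kg/kg → 0.0123 × 9000 / 9.8 = 11.30 mm
Layer 800–730 hPa: Δp = 70 hPa = 7000 Pa, q̄ = 0.0101 kg/kg → 0.0101 × 7000 / 9.8 = 7.21 mm
Layer 730–300 hPa: Δp = 430 hPa = 43000 Pa, q̄ = 0.0024 kg/kg → 0.0024 × 43000 / 9.8 = 10.53 mm
PW = 21.06 + 11.30 + 7.21 + 10.53 = 50.10 ≈ 50.1 mm.
Rainfall = ε × PW = 0.7 × 50.1 = 35.1 mm.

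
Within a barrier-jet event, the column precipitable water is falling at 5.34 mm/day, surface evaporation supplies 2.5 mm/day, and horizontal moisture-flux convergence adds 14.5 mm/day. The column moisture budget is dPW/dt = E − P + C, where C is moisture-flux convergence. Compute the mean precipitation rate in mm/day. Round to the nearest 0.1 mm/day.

dPW/dt = -5.34 mm/day.
P = E + C − dPW/dt = 2.5 + (14.5) − (-5.34) = 22.3 mm/day.

P ≈ 22.3 mm/day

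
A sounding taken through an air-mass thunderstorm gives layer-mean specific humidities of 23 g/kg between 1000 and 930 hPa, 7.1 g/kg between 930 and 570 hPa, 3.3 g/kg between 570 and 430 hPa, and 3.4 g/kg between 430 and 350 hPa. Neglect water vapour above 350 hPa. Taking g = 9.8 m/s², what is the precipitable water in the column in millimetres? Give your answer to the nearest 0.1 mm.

PW ≈ 50.0 mm

Precipitable water is the column-integrated vapour mass per unit area: PW = (1/g) Σ q̄ Δp, with q in kg/kg and Δp in Pa (1 kg/m² of water = 1 mm).
Layer 1000–930 hPa: Δp = 70 hPa = 7000 Pa, q̄ = 0.023 kg/kg → 0.023 × 7000 / 9.8 = 16.43 mm
Layer 930–570 hPa: Δp = 360 hPa = 36000 Pa, q̄ = 0.0071 kg/kg → 0.0071 × 36000 / 9.8 = 26.08 mm
Layer 570–430 hPa: Δp = 140 hPa = 14000 Pa, q̄ = 0.0033 kg/kg → 0.0033 × 14000 / 9.8 = 4.71 mm
Layer 430–350 hPa: Δp = 80 hPa = 8000 Pa, q̄ = 0.0034 kg/kg → 0.0034 × 8000 / 9.8 = 2.78 mm
PW = 16.43 + 26.08 + 4.71 + 2.78 = 50.00 ≈ 50.0 mm.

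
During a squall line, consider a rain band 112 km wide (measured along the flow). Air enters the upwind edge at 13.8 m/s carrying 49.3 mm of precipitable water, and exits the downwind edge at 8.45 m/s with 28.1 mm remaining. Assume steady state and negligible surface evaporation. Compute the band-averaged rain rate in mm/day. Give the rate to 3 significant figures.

Column moisture flux per unit crosswind length is F = V × PW.
Inflow: F_in = 13.8 × 49.3 = 680.34 mm·m/s
Outflow: F_out = 8.45 × 28.1 = 237.445 mm·m/s
Steady-state rate R = (F_in − F_out)/L = (680.34 − 237.445) / 112000 m = 3.954e-03 mm/s.
R = 3.954e-03 × 3600 × 24 = 342 mm/day.

R ≈ 342 mm/day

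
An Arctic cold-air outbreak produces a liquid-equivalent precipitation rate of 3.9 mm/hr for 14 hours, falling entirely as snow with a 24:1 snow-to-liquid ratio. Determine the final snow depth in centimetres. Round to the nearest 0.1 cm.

Liquid-equivalent depth = 3.9 × 14 = 54.6 mm.
Snow depth = 54.6 mm × 24 = 1310.4 mm = 131.0 cm.

snow depth ≈ 131.0 cm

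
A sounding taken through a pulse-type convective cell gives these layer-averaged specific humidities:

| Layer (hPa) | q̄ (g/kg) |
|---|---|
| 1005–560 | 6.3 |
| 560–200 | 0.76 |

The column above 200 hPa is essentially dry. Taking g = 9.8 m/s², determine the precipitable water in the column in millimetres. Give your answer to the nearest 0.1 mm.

Precipitable water is the column-integrated vapour mass per unit area: PW = (1/g) Σ q̄ Δp, with q in kg/kg and Δp in Pa (1 kg/m² of water = 1 mm).
Layer 1005–560 hPa: Δp = 445 hPa = 44500 Pa, q̄ = 0.0063 kg/kg → 0.0063 × 44500 / 9.8 = 28.61 mm
Layer 560–200 hPa: Δp = 360 hPa = 36000 Pa, q̄ = 0.00076 kg/kg → 0.00076 × 36000 / 9.8 = 2.79 mm
PW = 28.61 + 2.79 = 31.40 ≈ 31.4 mm.

PW ≈ 31.4 mm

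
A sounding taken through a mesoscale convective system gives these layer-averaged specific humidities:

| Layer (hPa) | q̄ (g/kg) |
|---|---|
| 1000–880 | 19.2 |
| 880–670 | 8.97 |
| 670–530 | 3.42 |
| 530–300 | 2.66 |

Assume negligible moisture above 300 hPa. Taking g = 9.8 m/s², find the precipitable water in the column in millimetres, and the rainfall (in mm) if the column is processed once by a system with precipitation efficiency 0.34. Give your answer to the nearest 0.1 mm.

PW ≈ 53.9 mm; rainfall ≈ 18.3 mm

Precipitable water is the column-integrated vapour mass per unit area: PW = (1/g) Σ q̄ Δp, with q in kg/kg and Δp in Pa (1 kg/m² of water = 1 mm).
Layer 1000–880 hPa: Δp = 120 hPa = 12000 Pa, q̄ = 0.0192 kg/kg → 0.0192 × 12000 / 9.8 = 23.51 mm
Layer 880–670 hPa: Δp = 210 hPa = 21000 Pa, q̄ = 0.00897 kg/kg → 0.00897 × 21000 / 9.8 = 19.22 mm
Layer 670–530 hPa: Δp = 140 hPa = 14000 Pa, q̄ = 0.00342 kg/kg → 0.00342 × 14000 / 9.8 = 4.89 mm
Layer 530–300 hPa: Δp = 230 hPa = 23000 Pa, q̄ = 0.00266 kg/kg → 0.00266 × 23000 / 9.8 = 6.24 mm
PW = 23.51 + 19.22 + 4.89 + 6.24 = 53.86 ≈ 53.9 mm.
Rainfall = ε × PW = 0.34 × 53.9 = 18.3 mm.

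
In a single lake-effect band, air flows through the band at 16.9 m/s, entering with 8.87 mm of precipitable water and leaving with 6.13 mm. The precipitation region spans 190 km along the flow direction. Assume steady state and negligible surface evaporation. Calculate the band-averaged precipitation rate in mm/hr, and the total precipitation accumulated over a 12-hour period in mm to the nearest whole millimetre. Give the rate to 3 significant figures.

R ≈ 0.877 mm/hr; total ≈ 11 mm

Column moisture flux per unit crosswind length is F = V × PW.
Inflow: F_in = 16.9 × 8.87 = 149.903 mm·m/s
Outflow: F_out = 16.9 × 6.13 = 103.597 mm·m/s
Steady-state rate R = (F_in − F_out)/L = (149.903 − 103.597) / 190000 m = 2.437e-04 mm/s.
R = 2.437e-04 × 3600 = 0.877 mm/hr.
Over 12 h: total = 0.877 × 12 = 10.524 ≈ 11 mm.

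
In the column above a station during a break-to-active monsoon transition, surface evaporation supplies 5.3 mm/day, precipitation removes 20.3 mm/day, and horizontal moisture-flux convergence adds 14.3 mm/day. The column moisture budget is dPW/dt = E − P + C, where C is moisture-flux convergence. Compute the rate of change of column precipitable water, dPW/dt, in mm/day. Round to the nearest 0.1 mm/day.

dPW/dt = E − P + C = 5.3 − 20.3 + (14.3) = -0.7 mm/day.

dPW/dt ≈ -0.7 mm/day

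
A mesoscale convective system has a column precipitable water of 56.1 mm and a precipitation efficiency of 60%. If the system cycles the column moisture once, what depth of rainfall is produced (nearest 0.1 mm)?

rainfall ≈ 33.7 mm

Rainfall = ε × PW = 0.60 × 56.1 = 33.7 mm.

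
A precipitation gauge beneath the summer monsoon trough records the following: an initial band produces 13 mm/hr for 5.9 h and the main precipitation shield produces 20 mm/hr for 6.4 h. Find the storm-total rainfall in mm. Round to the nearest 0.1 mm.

total ≈ 204.7 mm

Total = Σ Rᵢ Δtᵢ = 13 × 5.9 + 20 × 6.4
      = 76.7 + 128 = 204.7 mm.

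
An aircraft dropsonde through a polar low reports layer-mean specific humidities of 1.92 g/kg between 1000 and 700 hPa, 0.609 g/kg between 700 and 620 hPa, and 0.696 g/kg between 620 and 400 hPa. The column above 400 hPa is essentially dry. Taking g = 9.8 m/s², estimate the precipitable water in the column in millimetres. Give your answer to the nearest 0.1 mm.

Precipitable water is the column-integrated vapour mass per unit area: PW = (1/g) Σ q̄ Δp, with q in kg/kg and Δp in Pa (1 kg/m² of water = 1 mm).
Layer 1000–700 hPa: Δp = 300 hPa = 30000 Pa, q̄ = 0.00192 kg/kg → 0.00192 × 30000 / 9.8 = 5.88 mm
Layer 700–620 hPa: Δp = 80 hPa = 8000 Pa, q̄ = 0.000609 kg/kg → 0.000609 × 8000 / 9.8 = 0.50 mm
Layer 620–400 hPa: Δp = 220 hPa = 22000 Pa, q̄ = 0.000696 kg/kg → 0.000696 × 22000 / 9.8 = 1.56 mm
PW = 5.88 + 0.50 + 1.56 = 7.94 ≈ 7.9 mm.

PW ≈ 7.9 mm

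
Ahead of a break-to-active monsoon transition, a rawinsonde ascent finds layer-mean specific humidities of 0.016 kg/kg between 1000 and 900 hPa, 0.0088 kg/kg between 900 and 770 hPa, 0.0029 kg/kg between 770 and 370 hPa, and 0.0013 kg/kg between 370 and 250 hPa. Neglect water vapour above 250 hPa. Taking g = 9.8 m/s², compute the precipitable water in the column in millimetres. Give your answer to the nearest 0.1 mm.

PW ≈ 41.4 mm

Precipitable water is the column-integrated vapour mass per unit area: PW = (1/g) Σ q̄ Δp, with q in kg/kg and Δp in Pa (1 kg/m² of water = 1 mm).
Layer 1000–900 hPa: Δp = 100 hPa = 10000 Pa, q̄ = 0.016 kg/kg → 0.016 × 10000 / 9.8 = 16.33 mm
Layer 900–770 hPa: Δp = 130 hPa = 13000 Pa, q̄ = 0.0088 kg/kg → 0.0088 × 13000 / 9.8 = 11.67 mm
Layer 770–370 hPa: Δp = 400 hPa = 40000 Pa, q̄ = 0.0029 kg/kg → 0.0029 × 40000 / 9.8 = 11.84 mm
Layer 370–250 hPa: Δp = 120 hPa = 12000 Pa, q̄ = 0.0013 kg/kg → 0.0013 × 12000 / 9.8 = 1.59 mm
PW = 16.33 + 11.67 + 11.84 + 1.59 = 41.43 ≈ 41.4 mm.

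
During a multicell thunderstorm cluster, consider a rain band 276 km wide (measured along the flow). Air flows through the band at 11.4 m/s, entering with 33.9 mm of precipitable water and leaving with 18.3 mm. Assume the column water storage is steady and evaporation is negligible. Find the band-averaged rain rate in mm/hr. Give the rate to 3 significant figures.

R ≈ 2.32 mm/hr

Column moisture flux per unit crosswind length is F = V × PW.
Inflow: F_in = 11.4 × 33.9 = 386.46 mm·m/s
Outflow: F_out = 11.4 × 18.3 = 208.62 mm·m/s
Steady-state rate R = (F_in − F_out)/L = (386.46 − 208.62) / 276000 m = 6.443e-04 mm/s.
R = 6.443e-04 × 3600 = 2.32 mm/hr.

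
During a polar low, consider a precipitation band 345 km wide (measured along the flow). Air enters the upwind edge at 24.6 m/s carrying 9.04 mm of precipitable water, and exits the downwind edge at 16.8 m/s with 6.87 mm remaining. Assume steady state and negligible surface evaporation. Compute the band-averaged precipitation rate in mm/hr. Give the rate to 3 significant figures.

Column moisture flux per unit crosswind length is F = V × PW.
Inflow: F_in = 24.6 × 9.04 = 222.384 mm·m/s
Outflow: F_out = 16.8 × 6.87 = 115.416 mm·m/s
Steady-state rate R = (F_in − F_out)/L = (222.384 − 115.416) / 345000 m = 3.101e-04 mm/s.
R = 3.101e-04 × 3600 = 1.12 mm/hr.

R ≈ 1.12 mm/hr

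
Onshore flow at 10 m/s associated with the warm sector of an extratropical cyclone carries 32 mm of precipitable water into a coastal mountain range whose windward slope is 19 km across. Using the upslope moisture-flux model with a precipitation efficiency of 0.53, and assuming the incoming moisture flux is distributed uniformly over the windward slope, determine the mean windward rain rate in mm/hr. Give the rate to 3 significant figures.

Incoming column moisture flux per unit ridge length: F = V × PW = 10 × 32 = 320 mm·m/s.
Spread over the 19 km slope with efficiency ε = 0.53: R = ε·F/W = 0.53 × 320 / 19000 m = 8.926e-03 mm/s.
R = 8.926e-03 × 3600 = 32.1 mm/hr.

R ≈ 32.1 mm/hr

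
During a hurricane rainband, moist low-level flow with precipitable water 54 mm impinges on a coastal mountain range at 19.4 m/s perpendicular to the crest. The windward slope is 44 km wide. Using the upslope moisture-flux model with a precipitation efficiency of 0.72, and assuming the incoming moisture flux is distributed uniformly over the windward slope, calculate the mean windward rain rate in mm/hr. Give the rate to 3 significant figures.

R ≈ 61.7 mm/hr

Incoming column moisture flux per unit ridge length: F = V × PW = 19.4 × 54 = 1047.6 mm·m/s.
Spread over the 44 km slope with efficiency ε = 0.72: R = ε·F/W = 0.72 × 1047.6 / 44000 m = 1.714e-02 mm/s.
R = 1.714e-02 × 3600 = 61.7 mm/hr.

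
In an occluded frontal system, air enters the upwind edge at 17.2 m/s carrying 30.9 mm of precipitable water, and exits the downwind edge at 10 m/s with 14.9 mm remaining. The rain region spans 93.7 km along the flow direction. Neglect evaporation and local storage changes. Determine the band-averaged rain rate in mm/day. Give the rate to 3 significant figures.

Column moisture flux per unit crosswind length is F = V × PW.
Inflow: F_in = 17.2 × 30.9 = 531.48 mm·m/s
Outflow: F_out = 10 × 14.9 = 149 mm·m/s
Steady-state rate R = (F_in − F_out)/L = (531.48 − 149) / 93700 m = 4.082e-03 mm/s.
R = 4.082e-03 × 3600 × 24 = 353 mm/day.

R ≈ 353 mm/day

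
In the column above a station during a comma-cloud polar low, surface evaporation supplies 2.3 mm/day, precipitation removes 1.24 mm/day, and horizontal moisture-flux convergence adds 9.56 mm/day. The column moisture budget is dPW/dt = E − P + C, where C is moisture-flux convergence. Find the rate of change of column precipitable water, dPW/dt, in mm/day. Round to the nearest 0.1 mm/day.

dPW/dt = E − P + C = 2.3 − 1.24 + (9.56) = 10.6 mm/day.

dPW/dt ≈ 10.6 mm/day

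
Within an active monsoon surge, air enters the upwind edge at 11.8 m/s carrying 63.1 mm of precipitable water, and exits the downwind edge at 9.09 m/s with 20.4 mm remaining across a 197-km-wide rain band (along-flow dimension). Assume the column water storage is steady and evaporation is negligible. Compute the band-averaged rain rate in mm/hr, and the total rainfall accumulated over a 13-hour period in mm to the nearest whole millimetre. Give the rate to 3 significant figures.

R ≈ 10.2 mm/hr; total ≈ 133 mm

Column moisture flux per unit crosswind length is F = V × PW.
Inflow: F_in = 11.8 × 63.1 = 744.58 mm·m/s
Outflow: F_out = 9.09 × 20.4 = 185.436 mm·m/s
Steady-state rate R = (F_in − F_out)/L = (744.58 − 185.436) / 197000 m = 2.838e-03 mm/s.
R = 2.838e-03 × 3600 = 10.2 mm/hr.
Over 13 h: total = 10.2 × 13 = 132.6 ≈ 133 mm.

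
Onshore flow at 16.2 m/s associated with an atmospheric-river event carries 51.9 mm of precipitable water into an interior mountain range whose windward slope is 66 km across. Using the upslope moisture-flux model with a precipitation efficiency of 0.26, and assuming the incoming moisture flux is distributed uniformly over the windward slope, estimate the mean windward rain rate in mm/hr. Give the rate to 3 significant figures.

R ≈ 11.9 mm/hr

Incoming column moisture flux per unit ridge length: F = V × PW = 16.2 × 51.9 = 840.78 mm·m/s.
Spread over the 66 km slope with efficiency ε = 0.26: R = ε·F/W = 0.26 × 840.78 / 66000 m = 3.312e-03 mm/s.
R = 3.312e-03 × 3600 = 11.9 mm/hr.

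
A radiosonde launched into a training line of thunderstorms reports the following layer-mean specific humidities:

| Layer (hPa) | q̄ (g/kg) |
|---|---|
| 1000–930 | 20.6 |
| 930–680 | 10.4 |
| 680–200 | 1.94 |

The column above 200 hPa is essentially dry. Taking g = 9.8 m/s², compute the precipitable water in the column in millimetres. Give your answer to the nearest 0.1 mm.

Precipitable water is the column-integrated vapour mass per unit area: PW = (1/g) Σ q̄ Δp, with q in kg/kg and Δp in Pa (1 kg/m² of water = 1 mm).
Layer 1000–930 hPa: Δp = 70 hPa = 7000 Pa, q̄ = 0.0206 kg/kg → 0.0206 × 7000 / 9.8 = 14.71 mm
Layer 930–680 hPa: Δp = 250 hPa = 25000 Pa, q̄ = 0.0104 kg/kg → 0.0104 × 25000 / 9.8 = 26.53 mm
Layer 680–200 hPa: Δp = 480 hPa = 48000 Pa, q̄ = 0.00194 kg/kg → 0.00194 × 48000 / 9.8 = 9.50 mm
PW = 14.71 + 26.53 + 9.50 = 50.74 ≈ 50.7 mm.

PW ≈ 50.7 mm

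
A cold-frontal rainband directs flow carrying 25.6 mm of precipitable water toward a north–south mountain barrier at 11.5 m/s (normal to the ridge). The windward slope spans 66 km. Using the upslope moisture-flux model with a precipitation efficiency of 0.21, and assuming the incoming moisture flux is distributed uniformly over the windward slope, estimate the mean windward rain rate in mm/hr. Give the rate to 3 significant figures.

Incoming column moisture flux per unit ridge length: F = V × PW = 11.5 × 25.6 = 294.4 mm·m/s.
Spread over the 66 km slope with efficiency ε = 0.21: R = ε·F/W = 0.21 × 294.4 / 66000 m = 9.367e-04 mm/s.
R = 9.367e-04 × 3600 = 3.37 mm/hr.

R ≈ 3.37 mm/hr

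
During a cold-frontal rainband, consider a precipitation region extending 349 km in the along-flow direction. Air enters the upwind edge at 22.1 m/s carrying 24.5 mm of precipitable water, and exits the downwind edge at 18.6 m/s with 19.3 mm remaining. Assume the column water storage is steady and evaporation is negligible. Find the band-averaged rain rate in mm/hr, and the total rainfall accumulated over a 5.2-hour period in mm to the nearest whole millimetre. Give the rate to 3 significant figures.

Column moisture flux per unit crosswind length is F = V × PW.
Inflow: F_in = 22.1 × 24.5 = 541.45 mm·m/s
Outflow: F_out = 18.6 × 19.3 = 358.98 mm·m/s
Steady-state rate R = (F_in − F_out)/L = (541.45 − 358.98) / 349000 m = 5.228e-04 mm/s.
R = 5.228e-04 × 3600 = 1.88 mm/hr.
Over 5.2 h: total = 1.88 × 5.2 = 9.776 ≈ 10 mm.

R ≈ 1.88 mm/hr; total ≈ 10 mm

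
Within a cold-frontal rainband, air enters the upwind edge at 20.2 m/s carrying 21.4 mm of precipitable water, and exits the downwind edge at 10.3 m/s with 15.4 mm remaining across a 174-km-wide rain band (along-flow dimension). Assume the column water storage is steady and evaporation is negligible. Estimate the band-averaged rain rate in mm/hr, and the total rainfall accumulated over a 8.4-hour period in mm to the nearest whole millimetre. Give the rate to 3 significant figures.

Column moisture flux per unit crosswind length is F = V × PW.
Inflow: F_in = 20.2 × 21.4 = 432.28 mm·m/s
Outflow: F_out = 10.3 × 15.4 = 158.62 mm·m/s
Steady-state rate R = (F_in − F_out)/L = (432.28 − 158.62) / 174000 m = 1.573e-03 mm/s.
R = 1.573e-03 × 3600 = 5.66 mm/hr.
Over 8.4 h: total = 5.66 × 8.4 = 47.544 ≈ 48 mm.

R ≈ 5.66 mm/hr; total ≈ 48 mm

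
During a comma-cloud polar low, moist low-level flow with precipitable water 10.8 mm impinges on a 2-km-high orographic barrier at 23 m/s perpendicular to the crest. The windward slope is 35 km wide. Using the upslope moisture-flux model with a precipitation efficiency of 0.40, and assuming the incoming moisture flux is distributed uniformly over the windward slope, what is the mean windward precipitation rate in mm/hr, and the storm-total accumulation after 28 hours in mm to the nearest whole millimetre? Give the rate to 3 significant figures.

R ≈ 10.2 mm/hr; total ≈ 286 mm

Incoming column moisture flux per unit ridge length: F = V × PW = 23 × 10.8 = 248.4 mm·m/s.
Spread over the 35 km slope with efficiency ε = 0.40: R = ε·F/W = 0.40 × 248.4 / 35000 m = 2.839e-03 mm/s.
R = 2.839e-03 × 3600 = 10.2 mm/hr.
Over 28 h: total = 10.2 × 28 = 285.6 ≈ 286 mm.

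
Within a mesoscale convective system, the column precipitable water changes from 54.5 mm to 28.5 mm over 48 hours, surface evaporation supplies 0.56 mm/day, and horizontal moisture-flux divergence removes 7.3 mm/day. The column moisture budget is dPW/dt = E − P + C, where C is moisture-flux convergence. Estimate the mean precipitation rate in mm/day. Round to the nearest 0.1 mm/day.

P ≈ 6.3 mm/day

dPW/dt = (28.5 − 54.5) mm / (48/24 day) = -13.000 mm/day.
P = E + C − dPW/dt = 0.56 + (-7.3) − (-13.000) = 6.3 mm/day.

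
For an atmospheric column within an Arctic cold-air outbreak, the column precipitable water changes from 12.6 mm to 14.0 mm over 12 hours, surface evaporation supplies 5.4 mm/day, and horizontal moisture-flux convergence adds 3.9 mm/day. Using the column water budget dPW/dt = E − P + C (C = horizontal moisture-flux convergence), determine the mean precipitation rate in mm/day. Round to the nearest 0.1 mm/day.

P ≈ 6.5 mm/day

dPW/dt = (14.0 − 12.6) mm / (12/24 day) = +2.800 mm/day.
P = E + C − dPW/dt = 5.4 + (3.9) − (+2.800) = 6.5 mm/day.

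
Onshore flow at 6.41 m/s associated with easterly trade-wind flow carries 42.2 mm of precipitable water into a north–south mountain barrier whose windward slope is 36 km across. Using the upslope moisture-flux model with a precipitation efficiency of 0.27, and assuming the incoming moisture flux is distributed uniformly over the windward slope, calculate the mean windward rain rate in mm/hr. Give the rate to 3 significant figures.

Incoming column moisture flux per unit ridge length: F = V × PW = 6.41 × 42.2 = 270.502 mm·m/s.
Spread over the 36 km slope with efficiency ε = 0.27: R = ε·F/W = 0.27 × 270.502 / 36000 m = 2.029e-03 mm/s.
R = 2.029e-03 × 3600 = 7.30 mm/hr.

R ≈ 7.30 mm/hr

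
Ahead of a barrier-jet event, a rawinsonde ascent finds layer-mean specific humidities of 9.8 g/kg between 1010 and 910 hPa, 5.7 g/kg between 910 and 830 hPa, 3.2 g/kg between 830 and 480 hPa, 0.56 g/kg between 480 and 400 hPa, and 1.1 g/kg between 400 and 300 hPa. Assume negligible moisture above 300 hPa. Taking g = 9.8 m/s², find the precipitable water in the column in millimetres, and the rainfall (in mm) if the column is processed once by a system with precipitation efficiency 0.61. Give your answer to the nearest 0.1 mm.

Precipitable water is the column-integrated vapour mass per unit area: PW = (1/g) Σ q̄ Δp, with q in kg/kg and Δp in Pa (1 kg/m² of water = 1 mm).
Layer 1010–910 hPa: Δp = 100 hPa = 10000 Pa, q̄ = 0.0098 kg/kg → 0.0098 × 10000 / 9.8 = 10.00 mm
Layer 910–830 hPa: Δp = 80 hPa = 8000 Pa, q̄ = 0.0057 kg/kg → 0.0057 × 8000 / 9.8 = 4.65 mm
Layer 830–480 hPa: Δp = 350 hPa = 35000 Pa, q̄ = 0.0032 kg/kg → 0.0032 × 35000 / 9.8 = 11.43 mm
Layer 480–400 hPa: Δp = 80 hPa = 8000 Pa, q̄ = 0.00056 kg/kg → 0.00056 × 8000 / 9.8 = 0.46 mm
Layer 400–300 hPa: Δp = 100 hPa = 10000 Pa, q̄ = 0.0011 kg/kg → 0.0011 × 10000 / 9.8 = 1.12 mm
PW = 10.00 + 4.65 + 11.43 + 0.46 + 1.12 = 27.66 ≈ 27.7 mm.
Rainfall = ε × PW = 0.61 × 27.7 = 16.9 mm.

PW ≈ 27.7 mm; rainfall ≈ 16.9 mm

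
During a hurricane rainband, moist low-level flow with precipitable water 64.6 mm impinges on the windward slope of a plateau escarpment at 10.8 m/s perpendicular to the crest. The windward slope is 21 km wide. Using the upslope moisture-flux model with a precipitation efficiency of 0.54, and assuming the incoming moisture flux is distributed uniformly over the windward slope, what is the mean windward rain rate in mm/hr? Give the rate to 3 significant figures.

R ≈ 64.6 mm/hr

Incoming column moisture flux per unit ridge length: F = V × PW = 10.8 × 64.6 = 697.68 mm·m/s.
Spread over the 21 km slope with efficiency ε = 0.54: R = ε·F/W = 0.54 × 697.68 / 21000 m = 1.794e-02 mm/s.
R = 1.794e-02 × 3600 = 64.6 mm/hr.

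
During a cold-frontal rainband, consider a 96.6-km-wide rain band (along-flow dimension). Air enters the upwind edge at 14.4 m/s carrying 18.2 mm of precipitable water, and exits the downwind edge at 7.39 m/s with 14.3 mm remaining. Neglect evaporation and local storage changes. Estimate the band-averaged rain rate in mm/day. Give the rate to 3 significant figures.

R ≈ 140 mm/day

Column moisture flux per unit crosswind length is F = V × PW.
Inflow: F_in = 14.4 × 18.2 = 262.08 mm·m/s
Outflow: F_out = 7.39 × 14.3 = 105.677 mm·m/s
Steady-state rate R = (F_in − F_out)/L = (262.08 − 105.677) / 96600 m = 1.619e-03 mm/s.
R = 1.619e-03 × 3600 × 24 = 140 mm/day.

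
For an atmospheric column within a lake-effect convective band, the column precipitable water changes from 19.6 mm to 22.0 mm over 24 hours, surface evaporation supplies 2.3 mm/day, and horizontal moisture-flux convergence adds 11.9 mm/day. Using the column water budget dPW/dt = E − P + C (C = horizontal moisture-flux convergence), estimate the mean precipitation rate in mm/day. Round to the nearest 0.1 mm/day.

dPW/dt = (22.0 − 19.6) mm / (24/24 day) = +2.400 mm/day.
P = E + C − dPW/dt = 2.3 + (11.9) − (+2.400) = 11.8 mm/day.

P ≈ 11.8 mm/day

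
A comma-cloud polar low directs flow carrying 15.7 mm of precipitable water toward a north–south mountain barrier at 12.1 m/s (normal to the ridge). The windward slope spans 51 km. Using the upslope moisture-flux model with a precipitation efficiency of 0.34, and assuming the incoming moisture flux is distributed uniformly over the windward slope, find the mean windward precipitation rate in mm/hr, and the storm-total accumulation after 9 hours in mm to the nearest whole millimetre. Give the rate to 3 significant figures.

Incoming column moisture flux per unit ridge length: F = V × PW = 12.1 × 15.7 = 189.97 mm·m/s.
Spread over the 51 km slope with efficiency ε = 0.34: R = ε·F/W = 0.34 × 189.97 / 51000 m = 1.266e-03 mm/s.
R = 1.266e-03 × 3600 = 4.56 mm/hr.
Over 9 h: total = 4.56 × 9 = 41.04 ≈ 41 mm.

R ≈ 4.56 mm/hr; total ≈ 41 mm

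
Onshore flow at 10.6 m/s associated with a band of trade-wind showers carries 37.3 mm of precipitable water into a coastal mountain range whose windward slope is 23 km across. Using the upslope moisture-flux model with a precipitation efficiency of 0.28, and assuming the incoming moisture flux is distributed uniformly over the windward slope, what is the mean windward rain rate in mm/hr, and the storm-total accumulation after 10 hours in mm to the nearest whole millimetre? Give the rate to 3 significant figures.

R ≈ 17.3 mm/hr; total ≈ 173 mm

Incoming column moisture flux per unit ridge length: F = V × PW = 10.6 × 37.3 = 395.38 mm·m/s.
Spread over the 23 km slope with efficiency ε = 0.28: R = ε·F/W = 0.28 × 395.38 / 23000 m = 4.813e-03 mm/s.
R = 4.813e-03 × 3600 = 17.3 mm/hr.
Over 10 h: total = 17.3 × 10 = 173 mm.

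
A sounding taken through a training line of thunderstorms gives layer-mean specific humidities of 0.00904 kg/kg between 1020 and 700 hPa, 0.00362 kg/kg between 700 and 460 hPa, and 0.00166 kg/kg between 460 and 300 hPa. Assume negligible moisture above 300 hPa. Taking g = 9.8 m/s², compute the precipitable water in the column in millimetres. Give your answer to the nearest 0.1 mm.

PW ≈ 41.1 mm

Precipitable water is the column-integrated vapour mass per unit area: PW = (1/g) Σ q̄ Δp, with q in kg/kg and Δp in Pa (1 kg/m² of water = 1 mm).
Layer 1020–700 hPa: Δp = 320 hPa = 32000 Pa, q̄ = 0.00904 kg/kg → 0.00904 × 32000 / 9.8 = 29.52 mm
Layer 700–460 hPa: Δp = 240 hPa = 24000 Pa, q̄ = 0.00362 kg/kg → 0.00362 × 24000 / 9.8 = 8.87 mm
Layer 460–300 hPa: Δp = 160 hPa = 16000 Pa, q̄ = 0.00166 kg/kg → 0.00166 × 16000 / 9.8 = 2.71 mm
PW = 29.52 + 8.87 + 2.71 = 41.10 ≈ 41.1 mm.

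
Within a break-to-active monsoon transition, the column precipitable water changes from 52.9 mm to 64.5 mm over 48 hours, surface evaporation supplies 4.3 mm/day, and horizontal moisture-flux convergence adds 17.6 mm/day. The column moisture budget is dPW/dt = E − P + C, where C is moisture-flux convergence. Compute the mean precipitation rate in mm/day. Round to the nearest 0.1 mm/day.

P ≈ 16.1 mm/day

dPW/dt = (64.5 − 52.9) mm / (48/24 day) = +5.800 mm/day.
P = E + C − dPW/dt = 4.3 + (17.6) − (+5.800) = 16.1 mm/day.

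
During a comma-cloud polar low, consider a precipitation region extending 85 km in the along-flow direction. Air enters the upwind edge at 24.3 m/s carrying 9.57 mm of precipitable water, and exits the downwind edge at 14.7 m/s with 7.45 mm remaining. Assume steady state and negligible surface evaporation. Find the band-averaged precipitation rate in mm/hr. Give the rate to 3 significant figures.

Column moisture flux per unit crosswind length is F = V × PW.
Inflow: F_in = 24.3 × 9.57 = 232.551 mm·m/s
Outflow: F_out = 14.7 × 7.45 = 109.515 mm·m/s
Steady-state rate R = (F_in − F_out)/L = (232.551 − 109.515) / 85000 m = 1.447e-03 mm/s.
R = 1.447e-03 × 3600 = 5.21 mm/hr.

R ≈ 5.21 mm/hr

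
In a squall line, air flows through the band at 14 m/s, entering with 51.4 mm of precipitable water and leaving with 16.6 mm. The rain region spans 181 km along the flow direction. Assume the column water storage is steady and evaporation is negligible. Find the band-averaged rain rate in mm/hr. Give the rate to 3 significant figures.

R ≈ 9.69 mm/hr

Column moisture flux per unit crosswind length is F = V × PW.
Inflow: F_in = 14 × 51.4 = 719.6 mm·m/s
Outflow: F_out = 14 × 16.6 = 232.4 mm·m/s
Steady-state rate R = (F_in − F_out)/L = (719.6 − 232.4) / 181000 m = 2.692e-03 mm/s.
R = 2.692e-03 × 3600 = 9.69 mm/hr.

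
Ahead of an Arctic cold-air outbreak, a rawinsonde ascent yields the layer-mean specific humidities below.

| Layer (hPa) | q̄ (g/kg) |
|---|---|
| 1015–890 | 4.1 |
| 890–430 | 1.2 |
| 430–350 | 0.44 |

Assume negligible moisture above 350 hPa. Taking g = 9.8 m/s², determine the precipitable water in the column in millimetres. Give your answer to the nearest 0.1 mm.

Precipitable water is the column-integrated vapour mass per unit area: PW = (1/g) Σ q̄ Δp, with q in kg/kg and Δp in Pa (1 kg/m² of water = 1 mm).
Layer 1015–890 hPa: Δp = 125 hPa = 12500 Pa, q̄ = 0.0041 kg/kg → 0.0041 × 12500 / 9.8 = 5.23 mm
Layer 890–430 hPa: Δp = 460 hPa = 46000 Pa, q̄ = 0.0012 kg/kg → 0.0012 × 46000 / 9.8 = 5.63 mm
Layer 430–350 hPa: Δp = 80 hPa = 8000 Pa, q̄ = 0.00044 kg/kg → 0.00044 × 8000 / 9.8 = 0.36 mm
PW = 5.23 + 5.63 + 0.36 = 11.22 ≈ 11.2 mm.

PW ≈ 11.2 mm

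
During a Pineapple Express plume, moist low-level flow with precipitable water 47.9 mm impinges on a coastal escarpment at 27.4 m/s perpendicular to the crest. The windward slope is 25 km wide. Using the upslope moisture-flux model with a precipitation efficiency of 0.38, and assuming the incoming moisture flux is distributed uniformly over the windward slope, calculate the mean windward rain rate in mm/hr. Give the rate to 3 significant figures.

Incoming column moisture flux per unit ridge length: F = V × PW = 27.4 × 47.9 = 1312.46 mm·m/s.
Spread over the 25 km slope with efficiency ε = 0.38: R = ε·F/W = 0.38 × 1312.46 / 25000 m = 1.995e-02 mm/s.
R = 1.995e-02 × 3600 = 71.8 mm/hr.

R ≈ 71.8 mm/hr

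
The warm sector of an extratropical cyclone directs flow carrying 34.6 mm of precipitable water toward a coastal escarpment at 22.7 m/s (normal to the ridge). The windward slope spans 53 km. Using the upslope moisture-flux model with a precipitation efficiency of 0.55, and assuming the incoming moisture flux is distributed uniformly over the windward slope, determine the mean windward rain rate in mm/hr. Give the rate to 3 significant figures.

R ≈ 29.3 mm/hr

Incoming column moisture flux per unit ridge length: F = V × PW = 22.7 × 34.6 = 785.42 mm·m/s.
Spread over the 53 km slope with efficiency ε = 0.55: R = ε·F/W = 0.55 × 785.42 / 53000 m = 8.151e-03 mm/s.
R = 8.151e-03 × 3600 = 29.3 mm/hr.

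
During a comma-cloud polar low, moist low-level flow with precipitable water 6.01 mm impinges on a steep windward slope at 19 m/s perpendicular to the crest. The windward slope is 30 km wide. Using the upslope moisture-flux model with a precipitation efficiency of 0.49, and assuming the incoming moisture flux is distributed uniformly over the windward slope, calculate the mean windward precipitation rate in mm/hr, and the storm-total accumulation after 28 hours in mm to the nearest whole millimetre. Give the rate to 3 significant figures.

Incoming column moisture flux per unit ridge length: F = V × PW = 19 × 6.01 = 114.19 mm·m/s.
Spread over the 30 km slope with efficiency ε = 0.49: R = ε·F/W = 0.49 × 114.19 / 30000 m = 1.865e-03 mm/s.
R = 1.865e-03 × 3600 = 6.71 mm/hr.
Over 28 h: total = 6.71 × 28 = 187.88 ≈ 188 mm.

R ≈ 6.71 mm/hr; total ≈ 188 mm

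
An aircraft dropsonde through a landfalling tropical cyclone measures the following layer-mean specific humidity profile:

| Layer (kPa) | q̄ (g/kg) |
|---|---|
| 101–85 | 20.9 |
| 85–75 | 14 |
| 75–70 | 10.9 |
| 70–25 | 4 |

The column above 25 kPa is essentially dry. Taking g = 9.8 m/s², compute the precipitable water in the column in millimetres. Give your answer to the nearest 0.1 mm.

PW ≈ 72.3 mm

Precipitable water is the column-integrated vapour mass per unit area: PW = (1/g) Σ q̄ Δp, with q in kg/kg and Δp in Pa (1 kg/m² of water = 1 mm).
Layer 101–85 kPa: Δp = 160 hPa = 16000 Pa, q̄ = 0.0209 kg/kg → 0.0209 × 16000 / 9.8 = 34.12 mm
Layer 85–75 kPa: Δp = 100 hPa = 10000 Pa, q̄ = 0.014 kg/kg → 0.014 × 10000 / 9.8 = 14.29 mm
Layer 75–70 kPa: Δp = 50 hPa = 5000 Pa, q̄ = 0.0109 kg/kg → 0.0109 × 5000 / 9.8 = 5.56 mm
Layer 70–25 kPa: Δp = 450 hPa = 45000 Pa, q̄ = 0.004 kg/kg → 0.004 × 45000 / 9.8 = 18.37 mm
PW = 34.12 + 14.29 + 5.56 + 18.37 = 72.34 ≈ 72.3 mm.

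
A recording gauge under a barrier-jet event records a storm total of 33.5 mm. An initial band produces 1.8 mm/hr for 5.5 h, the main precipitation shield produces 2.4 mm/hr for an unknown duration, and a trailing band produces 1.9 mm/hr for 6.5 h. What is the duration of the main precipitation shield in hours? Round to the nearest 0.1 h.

Known phases: 1.8 × 5.5 + 1.9 × 6.5 = 9.9 + 12.35 = 22.25 mm.
Remaining depth = 33.5 − 22.25 = 11.25 mm.
Duration = 11.25 / 2.4 = 4.7 h.

duration ≈ 4.7 h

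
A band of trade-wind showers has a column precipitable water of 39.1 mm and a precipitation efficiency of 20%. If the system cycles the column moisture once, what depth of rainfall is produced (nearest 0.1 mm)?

Rainfall = ε × PW = 0.20 × 39.1 = 7.8 mm.

rainfall ≈ 7.8 mm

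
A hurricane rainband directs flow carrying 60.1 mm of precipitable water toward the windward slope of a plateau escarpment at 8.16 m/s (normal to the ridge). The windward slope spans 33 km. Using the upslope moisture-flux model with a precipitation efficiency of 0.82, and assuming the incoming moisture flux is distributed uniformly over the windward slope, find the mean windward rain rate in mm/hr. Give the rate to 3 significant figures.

Incoming column moisture flux per unit ridge length: F = V × PW = 8.16 × 60.1 = 490.416 mm·m/s.
Spread over the 33 km slope with efficiency ε = 0.82: R = ε·F/W = 0.82 × 490.416 / 33000 m = 1.219e-02 mm/s.
R = 1.219e-02 × 3600 = 43.9 mm/hr.

R ≈ 43.9 mm/hr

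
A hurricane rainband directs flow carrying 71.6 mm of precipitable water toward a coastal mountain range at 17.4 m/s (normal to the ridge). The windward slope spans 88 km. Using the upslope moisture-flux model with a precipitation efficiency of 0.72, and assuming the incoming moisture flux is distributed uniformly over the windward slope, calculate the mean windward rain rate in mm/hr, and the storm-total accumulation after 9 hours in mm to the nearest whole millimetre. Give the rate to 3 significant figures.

R ≈ 36.7 mm/hr; total ≈ 330 mm

Incoming column moisture flux per unit ridge length: F = V × PW = 17.4 × 71.6 = 1245.84 mm·m/s.
Spread over the 88 km slope with efficiency ε = 0.72: R = ε·F/W = 0.72 × 1245.84 / 88000 m = 1.019e-02 mm/s.
R = 1.019e-02 × 3600 = 36.7 mm/hr.
Over 9 h: total = 36.7 × 9 = 330.3 ≈ 330 mm.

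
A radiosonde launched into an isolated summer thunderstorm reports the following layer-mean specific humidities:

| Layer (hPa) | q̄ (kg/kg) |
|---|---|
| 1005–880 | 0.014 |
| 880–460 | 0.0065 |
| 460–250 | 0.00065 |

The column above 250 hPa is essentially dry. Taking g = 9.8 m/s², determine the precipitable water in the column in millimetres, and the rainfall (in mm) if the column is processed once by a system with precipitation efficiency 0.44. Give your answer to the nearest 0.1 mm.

Precipitable water is the column-integrated vapour mass per unit area: PW = (1/g) Σ q̄ Δp, with q in kg/kg and Δp in Pa (1 kg/m² of water = 1 mm).
Layer 1005–880 hPa: Δp = 125 hPa = 12500 Pa, q̄ = 0.014 kg/kg → 0.014 × 12500 / 9.8 = 17.86 mm
Layer 880–460 hPa: Δp = 420 hPa = 42000 Pa, q̄ = 0.0065 kg/kg → 0.0065 × 42000 / 9.8 = 27.86 mm
Layer 460–250 hPa: Δp = 210 hPa = 21000 Pa, q̄ = 0.00065 kg/kg → 0.00065 × 21000 / 9.8 = 1.39 mm
PW = 17.86 + 27.86 + 1.39 = 47.11 ≈ 47.1 mm.
Rainfall = ε × PW = 0.44 × 47.1 = 20.7 mm.

PW ≈ 47.1 mm; rainfall ≈ 20.7 mm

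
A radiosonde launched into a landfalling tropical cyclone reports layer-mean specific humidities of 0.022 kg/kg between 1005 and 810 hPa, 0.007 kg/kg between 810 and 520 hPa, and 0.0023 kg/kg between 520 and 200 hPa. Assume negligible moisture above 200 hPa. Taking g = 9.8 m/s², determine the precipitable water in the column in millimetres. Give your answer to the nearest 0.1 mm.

Precipitable water is the column-integrated vapour mass per unit area: PW = (1/g) Σ q̄ Δp, with q in kg/kg and Δp in Pa (1 kg/m² of water = 1 mm).
Layer 1005–810 hPa: Δp = 195 hPa = 19500 Pa, q̄ = 0.022 kg/kg → 0.022 × 19500 / 9.8 = 43.78 mm
Layer 810–520 hPa: Δp = 290 hPa = 29000 Pa, q̄ = 0.007 kg/kg → 0.007 × 29000 / 9.8 = 20.71 mm
Layer 520–200 hPa: Δp = 320 hPa = 32000 Pa, q̄ = 0.0023 kg/kg → 0.0023 × 32000 / 9.8 = 7.51 mm
PW = 43.78 + 20.71 + 7.51 = 72.00 ≈ 72.0 mm.

PW ≈ 72.0 mm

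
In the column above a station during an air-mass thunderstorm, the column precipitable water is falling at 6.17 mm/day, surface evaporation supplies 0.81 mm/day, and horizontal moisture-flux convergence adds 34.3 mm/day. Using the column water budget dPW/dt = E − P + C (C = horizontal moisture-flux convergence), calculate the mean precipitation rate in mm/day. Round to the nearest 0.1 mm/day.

P ≈ 41.3 mm/day

dPW/dt = -6.17 mm/day.
P = E + C − dPW/dt = 0.81 + (34.3) − (-6.17) = 41.3 mm/day.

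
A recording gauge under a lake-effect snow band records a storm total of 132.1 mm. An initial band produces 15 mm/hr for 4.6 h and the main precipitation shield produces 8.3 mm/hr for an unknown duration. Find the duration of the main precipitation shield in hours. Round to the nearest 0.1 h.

Known phases: 15 × 4.6 = 69 mm.
Remaining depth = 132.1 − 69 = 63.1 mm.
Duration = 63.1 / 8.3 = 7.6 h.

duration ≈ 7.6 h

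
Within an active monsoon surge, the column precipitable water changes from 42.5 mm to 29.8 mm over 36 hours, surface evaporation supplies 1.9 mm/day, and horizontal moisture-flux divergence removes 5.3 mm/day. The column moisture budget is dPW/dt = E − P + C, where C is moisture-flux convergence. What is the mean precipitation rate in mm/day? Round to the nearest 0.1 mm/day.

P ≈ 5.1 mm/day

dPW/dt = (29.8 − 42.5) mm / (36/24 day) = -8.467 mm/day.
P = E + C − dPW/dt = 1.9 + (-5.3) − (-8.467) = 5.1 mm/day.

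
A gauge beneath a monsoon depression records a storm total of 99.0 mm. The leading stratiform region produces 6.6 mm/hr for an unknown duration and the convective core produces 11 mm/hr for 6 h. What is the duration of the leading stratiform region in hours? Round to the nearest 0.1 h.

duration ≈ 5.0 h

Known phases: 11 × 6 = 66 mm.
Remaining depth = 99.0 − 66 = 33 mm.
Duration = 33 / 6.6 = 5.0 h.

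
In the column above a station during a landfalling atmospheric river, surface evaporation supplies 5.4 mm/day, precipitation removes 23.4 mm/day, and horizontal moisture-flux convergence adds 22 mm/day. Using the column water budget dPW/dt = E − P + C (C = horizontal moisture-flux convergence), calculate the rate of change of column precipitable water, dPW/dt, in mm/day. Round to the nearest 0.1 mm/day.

dPW/dt ≈ 4.0 mm/day

dPW/dt = E − P + C = 5.4 − 23.4 + (22) = 4.0 mm/day.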